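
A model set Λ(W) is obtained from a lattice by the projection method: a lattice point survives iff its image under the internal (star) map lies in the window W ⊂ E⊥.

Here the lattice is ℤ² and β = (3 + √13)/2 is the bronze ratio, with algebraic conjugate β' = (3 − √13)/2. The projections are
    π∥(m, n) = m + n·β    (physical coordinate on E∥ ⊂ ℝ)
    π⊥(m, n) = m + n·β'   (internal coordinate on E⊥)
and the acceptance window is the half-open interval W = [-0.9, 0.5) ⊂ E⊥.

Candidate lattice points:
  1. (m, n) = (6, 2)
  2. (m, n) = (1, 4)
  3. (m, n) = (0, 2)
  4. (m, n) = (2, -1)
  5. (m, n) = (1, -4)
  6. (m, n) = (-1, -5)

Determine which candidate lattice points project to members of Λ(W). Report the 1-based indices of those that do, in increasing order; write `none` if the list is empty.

2, 3

Numerically β ≈ 3.3028 and β' = −1/β ≈ -0.3028.
[1] lift (6,2): star map gives 5.3944; window check -0.9 ≤ 5.3944 < 0.5 is false → out
[2] lift (1,4): star map gives -0.2111; window check -0.9 ≤ -0.2111 < 0.5 is true → IN Λ
[3] lift (0,2): star map gives -0.6056; window check -0.9 ≤ -0.6056 < 0.5 is true → IN Λ
[4] lift (2,-1): star map gives 2.3028; window check -0.9 ≤ 2.3028 < 0.5 is false → out
[5] lift (1,-4): star map gives 2.2111; window check -0.9 ≤ 2.2111 < 0.5 is false → out
[6] lift (-1,-5): star map gives 0.5139; window check -0.9 ≤ 0.5139 < 0.5 is false → out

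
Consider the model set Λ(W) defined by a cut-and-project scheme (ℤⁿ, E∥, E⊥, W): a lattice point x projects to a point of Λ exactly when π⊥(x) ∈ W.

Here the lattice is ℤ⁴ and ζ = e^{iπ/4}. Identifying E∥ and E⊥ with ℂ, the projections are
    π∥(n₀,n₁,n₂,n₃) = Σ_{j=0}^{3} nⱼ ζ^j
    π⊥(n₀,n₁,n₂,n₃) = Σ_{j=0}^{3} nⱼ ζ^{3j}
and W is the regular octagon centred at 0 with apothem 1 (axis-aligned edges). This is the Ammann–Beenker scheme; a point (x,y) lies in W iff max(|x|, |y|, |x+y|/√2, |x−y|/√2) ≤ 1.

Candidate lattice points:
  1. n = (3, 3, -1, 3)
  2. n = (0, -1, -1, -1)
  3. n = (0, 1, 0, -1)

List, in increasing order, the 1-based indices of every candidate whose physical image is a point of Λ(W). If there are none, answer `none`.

π⊥(n) = n₀ + n₁ζ³ + n₂ζ⁶ + n₃ζ⁹ where ζ = e^{iπ/4}.
#1 (3, 3, -1, 3): internal (3.000000, 5.242641); octagon support 5.828427 vs apothem 1 → ∉ W
#2 (0, -1, -1, -1): internal (0.000000, -0.414214); octagon support 0.414214 vs apothem 1 → ∈ W
#3 (0, 1, 0, -1): internal (-1.414214, 0.000000); octagon support 1.414214 vs apothem 1 → ∉ W

2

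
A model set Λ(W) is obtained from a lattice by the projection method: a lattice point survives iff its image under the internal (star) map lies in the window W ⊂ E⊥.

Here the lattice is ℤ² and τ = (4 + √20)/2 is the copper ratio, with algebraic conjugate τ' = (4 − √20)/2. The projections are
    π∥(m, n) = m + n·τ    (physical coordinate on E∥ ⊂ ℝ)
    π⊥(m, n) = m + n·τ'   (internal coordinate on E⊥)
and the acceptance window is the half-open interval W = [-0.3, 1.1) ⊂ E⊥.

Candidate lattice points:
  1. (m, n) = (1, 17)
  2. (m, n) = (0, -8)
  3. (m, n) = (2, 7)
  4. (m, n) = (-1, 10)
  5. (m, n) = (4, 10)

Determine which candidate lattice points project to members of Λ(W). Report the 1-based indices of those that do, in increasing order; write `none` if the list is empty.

3

Compute τ' = (4−√20)/2 = -0.236068, so π⊥(m,n) = m -0.236068·n.
#1 (1,17): internal coord 1 + (17)·τ' = -3.013156; -3.013156 ∉ [-0.3, 1.1) → out
#2 (0,-8): internal coord 0 + (-8)·τ' = +1.888544; +1.888544 ∉ [-0.3, 1.1) → out
#3 (2,7): internal coord 2 + (7)·τ' = +0.347524; +0.347524 ∈ [-0.3, 1.1) → IN Λ
#4 (-1,10): internal coord -1 + (10)·τ' = -3.360680; -3.360680 ∉ [-0.3, 1.1) → out
#5 (4,10): internal coord 4 + (10)·τ' = +1.639320; +1.639320 ∉ [-0.3, 1.1) → out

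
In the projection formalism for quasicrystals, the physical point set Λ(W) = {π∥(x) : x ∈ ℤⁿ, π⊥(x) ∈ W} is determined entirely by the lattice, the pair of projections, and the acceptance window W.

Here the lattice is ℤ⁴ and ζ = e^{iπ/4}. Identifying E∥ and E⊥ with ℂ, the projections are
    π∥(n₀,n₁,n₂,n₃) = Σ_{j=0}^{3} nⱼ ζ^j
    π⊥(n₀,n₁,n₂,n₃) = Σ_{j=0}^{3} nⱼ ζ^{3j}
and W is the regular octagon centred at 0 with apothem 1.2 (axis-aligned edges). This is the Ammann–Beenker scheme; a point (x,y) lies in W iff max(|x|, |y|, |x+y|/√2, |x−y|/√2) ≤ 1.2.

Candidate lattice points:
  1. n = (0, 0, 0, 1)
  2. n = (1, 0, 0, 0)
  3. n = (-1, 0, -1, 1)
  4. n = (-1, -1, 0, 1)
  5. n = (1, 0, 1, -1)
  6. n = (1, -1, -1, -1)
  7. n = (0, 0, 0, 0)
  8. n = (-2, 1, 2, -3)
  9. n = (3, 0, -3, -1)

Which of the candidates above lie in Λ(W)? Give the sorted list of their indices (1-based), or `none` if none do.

1, 2, 4, 6, 7

Internal map: ζ^{3j} for j=0..3 gives (1,0), (−√2/2,√2/2), (0,−1), (√2/2,√2/2).
candidate 1: n = (0, 0, 0, 1) → π⊥ ≈ (+0.707107, +0.707107); max(|x|,|y|,|x±y|/√2) = 1.000000 ≤ 1.2 ⇒ ∈ W
candidate 2: n = (1, 0, 0, 0) → π⊥ ≈ (+1.000000, +0.000000); max(|x|,|y|,|x±y|/√2) = 1.000000 ≤ 1.2 ⇒ ∈ W
candidate 3: n = (-1, 0, -1, 1) → π⊥ ≈ (-0.292893, +1.707107); max(|x|,|y|,|x±y|/√2) = 1.707107 > 1.2 ⇒ ∉ W
candidate 4: n = (-1, -1, 0, 1) → π⊥ ≈ (+0.414214, +0.000000); max(|x|,|y|,|x±y|/√2) = 0.414214 ≤ 1.2 ⇒ ∈ W
candidate 5: n = (1, 0, 1, -1) → π⊥ ≈ (+0.292893, -1.707107); max(|x|,|y|,|x±y|/√2) = 1.707107 > 1.2 ⇒ ∉ W
candidate 6: n = (1, -1, -1, -1) → π⊥ ≈ (+1.000000, -0.414214); max(|x|,|y|,|x±y|/√2) = 1.000000 ≤ 1.2 ⇒ ∈ W
candidate 7: n = (0, 0, 0, 0) → π⊥ ≈ (+0.000000, +0.000000); max(|x|,|y|,|x±y|/√2) = 0.000000 ≤ 1.2 ⇒ ∈ W
candidate 8: n = (-2, 1, 2, -3) → π⊥ ≈ (-4.828427, -3.414214); max(|x|,|y|,|x±y|/√2) = 5.828427 > 1.2 ⇒ ∉ W
candidate 9: n = (3, 0, -3, -1) → π⊥ ≈ (+2.292893, +2.292893); max(|x|,|y|,|x±y|/√2) = 3.242641 > 1.2 ⇒ ∉ W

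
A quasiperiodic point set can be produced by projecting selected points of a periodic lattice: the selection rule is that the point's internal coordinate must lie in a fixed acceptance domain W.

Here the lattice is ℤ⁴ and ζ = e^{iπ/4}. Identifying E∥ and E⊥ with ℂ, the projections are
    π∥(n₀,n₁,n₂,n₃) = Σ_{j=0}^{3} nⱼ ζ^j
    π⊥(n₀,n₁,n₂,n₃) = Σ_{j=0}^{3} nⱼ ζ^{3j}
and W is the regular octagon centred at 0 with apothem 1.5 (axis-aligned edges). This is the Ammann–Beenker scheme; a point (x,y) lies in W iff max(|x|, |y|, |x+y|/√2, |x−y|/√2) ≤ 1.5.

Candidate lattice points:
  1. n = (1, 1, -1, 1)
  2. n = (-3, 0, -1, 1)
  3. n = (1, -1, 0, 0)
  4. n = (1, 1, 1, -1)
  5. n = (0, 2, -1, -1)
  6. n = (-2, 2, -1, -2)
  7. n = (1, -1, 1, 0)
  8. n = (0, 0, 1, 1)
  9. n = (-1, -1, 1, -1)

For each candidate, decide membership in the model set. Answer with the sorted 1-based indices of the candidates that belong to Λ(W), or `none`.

4, 8

π⊥(n) = n₀ + n₁ζ³ + n₂ζ⁶ + n₃ζ⁹ where ζ = e^{iπ/4}.
candidate 1: n = (1, 1, -1, 1) → π⊥ ≈ (+1.00000, +2.41421); max(|x|,|y|,|x±y|/√2) = 2.41421 > 1.5 ⇒ ∉ W
candidate 2: n = (-3, 0, -1, 1) → π⊥ ≈ (-2.29289, +1.70711); max(|x|,|y|,|x±y|/√2) = 2.82843 > 1.5 ⇒ ∉ W
candidate 3: n = (1, -1, 0, 0) → π⊥ ≈ (+1.70711, -0.70711); max(|x|,|y|,|x±y|/√2) = 1.70711 > 1.5 ⇒ ∉ W
candidate 4: n = (1, 1, 1, -1) → π⊥ ≈ (-0.41421, -1.00000); max(|x|,|y|,|x±y|/√2) = 1.00000 ≤ 1.5 ⇒ ∈ W
candidate 5: n = (0, 2, -1, -1) → π⊥ ≈ (-2.12132, +1.70711); max(|x|,|y|,|x±y|/√2) = 2.70711 > 1.5 ⇒ ∉ W
candidate 6: n = (-2, 2, -1, -2) → π⊥ ≈ (-4.82843, +1.00000); max(|x|,|y|,|x±y|/√2) = 4.82843 > 1.5 ⇒ ∉ W
candidate 7: n = (1, -1, 1, 0) → π⊥ ≈ (+1.70711, -1.70711); max(|x|,|y|,|x±y|/√2) = 2.41421 > 1.5 ⇒ ∉ W
candidate 8: n = (0, 0, 1, 1) → π⊥ ≈ (+0.70711, -0.29289); max(|x|,|y|,|x±y|/√2) = 0.70711 ≤ 1.5 ⇒ ∈ W
candidate 9: n = (-1, -1, 1, -1) → π⊥ ≈ (-1.00000, -2.41421); max(|x|,|y|,|x±y|/√2) = 2.41421 > 1.5 ⇒ ∉ W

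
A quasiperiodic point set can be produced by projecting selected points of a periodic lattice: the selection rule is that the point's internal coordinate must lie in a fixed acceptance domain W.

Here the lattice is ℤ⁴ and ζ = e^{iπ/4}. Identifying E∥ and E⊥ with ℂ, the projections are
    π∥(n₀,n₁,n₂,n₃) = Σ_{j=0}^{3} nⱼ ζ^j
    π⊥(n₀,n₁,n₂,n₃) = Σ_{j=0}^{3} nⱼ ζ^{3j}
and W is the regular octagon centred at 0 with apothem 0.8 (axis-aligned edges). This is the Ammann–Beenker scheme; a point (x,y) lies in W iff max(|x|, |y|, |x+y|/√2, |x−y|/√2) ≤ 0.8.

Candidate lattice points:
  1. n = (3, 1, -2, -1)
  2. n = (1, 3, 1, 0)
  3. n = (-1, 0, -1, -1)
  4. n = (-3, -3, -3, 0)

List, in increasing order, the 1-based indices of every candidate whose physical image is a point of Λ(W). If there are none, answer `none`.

none

With ζ = e^{iπ/4} the internal vectors are ζ^0,ζ^3,ζ^6,ζ^9.
candidate 1: n = (3, 1, -2, -1) → π⊥ ≈ (+1.58579, +2.00000); max(|x|,|y|,|x±y|/√2) = 2.53553 > 0.8 ⇒ ∉ W
candidate 2: n = (1, 3, 1, 0) → π⊥ ≈ (-1.12132, +1.12132); max(|x|,|y|,|x±y|/√2) = 1.58579 > 0.8 ⇒ ∉ W
candidate 3: n = (-1, 0, -1, -1) → π⊥ ≈ (-1.70711, +0.29289); max(|x|,|y|,|x±y|/√2) = 1.70711 > 0.8 ⇒ ∉ W
candidate 4: n = (-3, -3, -3, 0) → π⊥ ≈ (-0.87868, +0.87868); max(|x|,|y|,|x±y|/√2) = 1.24264 > 0.8 ⇒ ∉ W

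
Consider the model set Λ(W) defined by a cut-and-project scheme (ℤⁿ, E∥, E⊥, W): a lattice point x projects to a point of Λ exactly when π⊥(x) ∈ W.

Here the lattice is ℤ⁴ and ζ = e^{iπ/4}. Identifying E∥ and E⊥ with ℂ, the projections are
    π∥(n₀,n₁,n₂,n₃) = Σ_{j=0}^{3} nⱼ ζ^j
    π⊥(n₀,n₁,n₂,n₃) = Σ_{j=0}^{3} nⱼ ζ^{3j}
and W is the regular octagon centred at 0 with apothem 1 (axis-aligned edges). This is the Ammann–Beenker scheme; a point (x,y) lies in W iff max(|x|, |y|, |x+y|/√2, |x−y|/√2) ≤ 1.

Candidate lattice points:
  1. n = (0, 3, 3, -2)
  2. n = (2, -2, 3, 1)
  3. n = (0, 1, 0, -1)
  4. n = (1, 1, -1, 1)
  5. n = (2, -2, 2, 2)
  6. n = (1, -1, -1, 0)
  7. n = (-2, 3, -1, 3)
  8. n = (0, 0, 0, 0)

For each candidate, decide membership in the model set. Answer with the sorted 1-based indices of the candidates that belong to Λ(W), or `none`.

π⊥(n) = n₀ + n₁ζ³ + n₂ζ⁶ + n₃ζ⁹ where ζ = e^{iπ/4}.
#1 (0, 3, 3, -2): internal (-3.53553, -2.29289); octagon support 4.12132 vs apothem 1 → ∉ W
#2 (2, -2, 3, 1): internal (4.12132, -3.70711); octagon support 5.53553 vs apothem 1 → ∉ W
#3 (0, 1, 0, -1): internal (-1.41421, 0.00000); octagon support 1.41421 vs apothem 1 → ∉ W
#4 (1, 1, -1, 1): internal (1.00000, 2.41421); octagon support 2.41421 vs apothem 1 → ∉ W
#5 (2, -2, 2, 2): internal (4.82843, -2.00000); octagon support 4.82843 vs apothem 1 → ∉ W
#6 (1, -1, -1, 0): internal (1.70711, 0.29289); octagon support 1.70711 vs apothem 1 → ∉ W
#7 (-2, 3, -1, 3): internal (-2.00000, 5.24264); octagon support 5.24264 vs apothem 1 → ∉ W
#8 (0, 0, 0, 0): internal (0.00000, 0.00000); octagon support 0.00000 vs apothem 1 → ∈ W

8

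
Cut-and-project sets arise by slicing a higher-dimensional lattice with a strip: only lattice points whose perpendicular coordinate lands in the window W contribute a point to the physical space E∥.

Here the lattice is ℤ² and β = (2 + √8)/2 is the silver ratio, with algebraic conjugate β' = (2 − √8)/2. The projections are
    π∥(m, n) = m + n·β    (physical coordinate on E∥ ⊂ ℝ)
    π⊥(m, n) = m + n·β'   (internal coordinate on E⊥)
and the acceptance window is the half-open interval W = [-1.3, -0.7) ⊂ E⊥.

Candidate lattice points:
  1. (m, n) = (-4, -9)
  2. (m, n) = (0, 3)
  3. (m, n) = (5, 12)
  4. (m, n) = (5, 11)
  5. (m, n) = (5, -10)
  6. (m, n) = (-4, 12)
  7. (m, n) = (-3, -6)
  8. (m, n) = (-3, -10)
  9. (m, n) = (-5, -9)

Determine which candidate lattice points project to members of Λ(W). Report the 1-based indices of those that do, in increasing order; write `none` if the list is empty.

Compute β' = (2−√8)/2 = -0.414214, so π⊥(m,n) = m -0.414214·n.
candidate 1: (m,n)=(-4,-9) → π∥ = -4-9·β ≈ -25.727922, π⊥ = -4-9·β' ≈ -0.272078 ∉ [-1.3, -0.7) ⇒ out
candidate 2: (m,n)=(0,3) → π∥ = 0+3·β ≈ 7.242641, π⊥ = 0+3·β' ≈ -1.242641 ∈ [-1.3, -0.7) ⇒ IN Λ
candidate 3: (m,n)=(5,12) → π∥ = 5+12·β ≈ 33.970563, π⊥ = 5+12·β' ≈ 0.029437 ∉ [-1.3, -0.7) ⇒ out
candidate 4: (m,n)=(5,11) → π∥ = 5+11·β ≈ 31.556349, π⊥ = 5+11·β' ≈ 0.443651 ∉ [-1.3, -0.7) ⇒ out
candidate 5: (m,n)=(5,-10) → π∥ = 5-10·β ≈ -19.142136, π⊥ = 5-10·β' ≈ 9.142136 ∉ [-1.3, -0.7) ⇒ out
candidate 6: (m,n)=(-4,12) → π∥ = -4+12·β ≈ 24.970563, π⊥ = -4+12·β' ≈ -8.970563 ∉ [-1.3, -0.7) ⇒ out
candidate 7: (m,n)=(-3,-6) → π∥ = -3-6·β ≈ -17.485281, π⊥ = -3-6·β' ≈ -0.514719 ∉ [-1.3, -0.7) ⇒ out
candidate 8: (m,n)=(-3,-10) → π∥ = -3-10·β ≈ -27.142136, π⊥ = -3-10·β' ≈ 1.142136 ∉ [-1.3, -0.7) ⇒ out
candidate 9: (m,n)=(-5,-9) → π∥ = -5-9·β ≈ -26.727922, π⊥ = -5-9·β' ≈ -1.272078 ∈ [-1.3, -0.7) ⇒ IN Λ

2, 9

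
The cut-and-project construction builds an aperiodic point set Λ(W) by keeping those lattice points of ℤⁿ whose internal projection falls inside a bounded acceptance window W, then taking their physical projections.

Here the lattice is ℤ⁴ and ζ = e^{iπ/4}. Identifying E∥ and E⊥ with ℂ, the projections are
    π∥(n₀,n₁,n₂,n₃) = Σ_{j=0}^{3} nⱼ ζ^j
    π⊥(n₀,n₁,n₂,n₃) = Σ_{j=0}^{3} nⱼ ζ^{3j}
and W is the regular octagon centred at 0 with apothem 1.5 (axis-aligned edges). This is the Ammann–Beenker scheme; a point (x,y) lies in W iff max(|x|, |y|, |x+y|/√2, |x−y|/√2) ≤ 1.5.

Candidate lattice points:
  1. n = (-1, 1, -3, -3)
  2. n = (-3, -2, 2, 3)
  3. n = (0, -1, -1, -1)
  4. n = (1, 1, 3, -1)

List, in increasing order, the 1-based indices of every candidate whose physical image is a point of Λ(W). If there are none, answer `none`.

2, 3

Internal map: ζ^{3j} for j=0..3 gives (1,0), (−√2/2,√2/2), (0,−1), (√2/2,√2/2).
candidate 1: n = (-1, 1, -3, -3) → π⊥ ≈ (-3.8284, +1.5858); max(|x|,|y|,|x±y|/√2) = 3.8284 > 1.5 ⇒ ∉ W
candidate 2: n = (-3, -2, 2, 3) → π⊥ ≈ (+0.5355, -1.2929); max(|x|,|y|,|x±y|/√2) = 1.2929 ≤ 1.5 ⇒ ∈ W
candidate 3: n = (0, -1, -1, -1) → π⊥ ≈ (+0.0000, -0.4142); max(|x|,|y|,|x±y|/√2) = 0.4142 ≤ 1.5 ⇒ ∈ W
candidate 4: n = (1, 1, 3, -1) → π⊥ ≈ (-0.4142, -3.0000); max(|x|,|y|,|x±y|/√2) = 3.0000 > 1.5 ⇒ ∉ W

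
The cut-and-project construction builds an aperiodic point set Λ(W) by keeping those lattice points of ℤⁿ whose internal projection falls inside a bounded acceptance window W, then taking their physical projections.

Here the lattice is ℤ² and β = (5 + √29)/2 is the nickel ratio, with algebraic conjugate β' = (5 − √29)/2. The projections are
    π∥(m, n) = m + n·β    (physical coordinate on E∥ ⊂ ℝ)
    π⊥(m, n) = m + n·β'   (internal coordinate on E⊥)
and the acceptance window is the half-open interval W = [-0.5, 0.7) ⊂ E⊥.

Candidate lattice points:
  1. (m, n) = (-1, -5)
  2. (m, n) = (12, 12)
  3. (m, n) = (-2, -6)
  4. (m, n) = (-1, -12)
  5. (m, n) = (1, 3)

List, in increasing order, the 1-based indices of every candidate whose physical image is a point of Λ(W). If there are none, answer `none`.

1, 5

β' = (5−√29)/2 ≈ -0.1926.
candidate 1: (m,n)=(-1,-5) → π∥ = -1-5·β ≈ -26.9629, π⊥ = -1-5·β' ≈ -0.0371 ∈ [-0.5, 0.7) ⇒ IN Λ
candidate 2: (m,n)=(12,12) → π∥ = 12+12·β ≈ 74.3110, π⊥ = 12+12·β' ≈ 9.6890 ∉ [-0.5, 0.7) ⇒ out
candidate 3: (m,n)=(-2,-6) → π∥ = -2-6·β ≈ -33.1555, π⊥ = -2-6·β' ≈ -0.8445 ∉ [-0.5, 0.7) ⇒ out
candidate 4: (m,n)=(-1,-12) → π∥ = -1-12·β ≈ -63.3110, π⊥ = -1-12·β' ≈ 1.3110 ∉ [-0.5, 0.7) ⇒ out
candidate 5: (m,n)=(1,3) → π∥ = 1+3·β ≈ 16.5777, π⊥ = 1+3·β' ≈ 0.4223 ∈ [-0.5, 0.7) ⇒ IN Λ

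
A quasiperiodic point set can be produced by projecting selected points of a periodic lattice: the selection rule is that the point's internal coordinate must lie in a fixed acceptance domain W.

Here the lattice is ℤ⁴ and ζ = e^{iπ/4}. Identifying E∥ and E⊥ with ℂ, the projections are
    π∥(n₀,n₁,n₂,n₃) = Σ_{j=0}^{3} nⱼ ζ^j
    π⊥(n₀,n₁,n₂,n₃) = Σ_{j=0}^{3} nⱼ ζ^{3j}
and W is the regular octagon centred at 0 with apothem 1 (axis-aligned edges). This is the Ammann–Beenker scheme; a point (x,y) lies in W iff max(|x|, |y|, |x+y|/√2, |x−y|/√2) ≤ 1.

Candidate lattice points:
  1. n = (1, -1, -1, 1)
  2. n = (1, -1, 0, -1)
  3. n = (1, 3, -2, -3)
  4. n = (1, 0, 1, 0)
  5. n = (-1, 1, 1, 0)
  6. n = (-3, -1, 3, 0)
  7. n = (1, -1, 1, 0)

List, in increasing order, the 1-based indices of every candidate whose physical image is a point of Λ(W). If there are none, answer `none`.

With ζ = e^{iπ/4} the internal vectors are ζ^0,ζ^3,ζ^6,ζ^9.
candidate 1: n = (1, -1, -1, 1) → π⊥ ≈ (+2.41421, +1.00000); max(|x|,|y|,|x±y|/√2) = 2.41421 > 1 ⇒ ∉ W
candidate 2: n = (1, -1, 0, -1) → π⊥ ≈ (+1.00000, -1.41421); max(|x|,|y|,|x±y|/√2) = 1.70711 > 1 ⇒ ∉ W
candidate 3: n = (1, 3, -2, -3) → π⊥ ≈ (-3.24264, +2.00000); max(|x|,|y|,|x±y|/√2) = 3.70711 > 1 ⇒ ∉ W
candidate 4: n = (1, 0, 1, 0) → π⊥ ≈ (+1.00000, -1.00000); max(|x|,|y|,|x±y|/√2) = 1.41421 > 1 ⇒ ∉ W
candidate 5: n = (-1, 1, 1, 0) → π⊥ ≈ (-1.70711, -0.29289); max(|x|,|y|,|x±y|/√2) = 1.70711 > 1 ⇒ ∉ W
candidate 6: n = (-3, -1, 3, 0) → π⊥ ≈ (-2.29289, -3.70711); max(|x|,|y|,|x±y|/√2) = 4.24264 > 1 ⇒ ∉ W
candidate 7: n = (1, -1, 1, 0) → π⊥ ≈ (+1.70711, -1.70711); max(|x|,|y|,|x±y|/√2) = 2.41421 > 1 ⇒ ∉ W

none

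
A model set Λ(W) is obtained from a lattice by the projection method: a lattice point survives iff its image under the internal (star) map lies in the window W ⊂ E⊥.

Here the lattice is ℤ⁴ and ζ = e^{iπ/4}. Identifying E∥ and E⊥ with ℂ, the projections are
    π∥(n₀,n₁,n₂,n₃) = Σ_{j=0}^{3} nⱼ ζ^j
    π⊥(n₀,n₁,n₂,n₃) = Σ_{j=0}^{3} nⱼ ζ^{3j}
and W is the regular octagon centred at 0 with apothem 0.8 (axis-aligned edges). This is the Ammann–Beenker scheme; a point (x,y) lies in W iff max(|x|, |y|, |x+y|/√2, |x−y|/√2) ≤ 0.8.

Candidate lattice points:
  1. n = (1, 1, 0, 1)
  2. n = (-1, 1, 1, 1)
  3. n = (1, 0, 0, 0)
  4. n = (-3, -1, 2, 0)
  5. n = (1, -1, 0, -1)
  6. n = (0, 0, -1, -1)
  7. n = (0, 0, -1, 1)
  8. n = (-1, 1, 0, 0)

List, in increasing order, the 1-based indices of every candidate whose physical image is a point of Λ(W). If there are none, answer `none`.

Internal map: ζ^{3j} for j=0..3 gives (1,0), (−√2/2,√2/2), (0,−1), (√2/2,√2/2).
#1 (1, 1, 0, 1): internal (1.000000, 1.414214); octagon support 1.707107 vs apothem 0.8 → ∉ W
#2 (-1, 1, 1, 1): internal (-1.000000, 0.414214); octagon support 1.000000 vs apothem 0.8 → ∉ W
#3 (1, 0, 0, 0): internal (1.000000, 0.000000); octagon support 1.000000 vs apothem 0.8 → ∉ W
#4 (-3, -1, 2, 0): internal (-2.292893, -2.707107); octagon support 3.535534 vs apothem 0.8 → ∉ W
#5 (1, -1, 0, -1): internal (1.000000, -1.414214); octagon support 1.707107 vs apothem 0.8 → ∉ W
#6 (0, 0, -1, -1): internal (-0.707107, 0.292893); octagon support 0.707107 vs apothem 0.8 → ∈ W
#7 (0, 0, -1, 1): internal (0.707107, 1.707107); octagon support 1.707107 vs apothem 0.8 → ∉ W
#8 (-1, 1, 0, 0): internal (-1.707107, 0.707107); octagon support 1.707107 vs apothem 0.8 → ∉ W

6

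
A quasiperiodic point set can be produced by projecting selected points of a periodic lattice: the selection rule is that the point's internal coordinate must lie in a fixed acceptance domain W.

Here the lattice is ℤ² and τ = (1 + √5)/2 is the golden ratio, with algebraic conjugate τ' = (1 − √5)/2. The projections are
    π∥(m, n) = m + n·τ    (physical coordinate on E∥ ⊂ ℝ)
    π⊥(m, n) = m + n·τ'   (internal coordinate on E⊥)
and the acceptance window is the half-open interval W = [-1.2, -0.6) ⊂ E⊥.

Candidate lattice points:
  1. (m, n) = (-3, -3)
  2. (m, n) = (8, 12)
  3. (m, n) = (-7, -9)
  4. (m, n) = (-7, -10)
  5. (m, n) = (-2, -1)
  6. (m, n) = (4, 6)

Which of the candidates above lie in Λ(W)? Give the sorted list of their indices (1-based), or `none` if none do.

Numerically τ ≈ 1.618034 and τ' = −1/τ ≈ -0.618034.
candidate 1: (m,n)=(-3,-3) → π∥ = -3-3·τ ≈ -7.854102, π⊥ = -3-3·τ' ≈ -1.145898 ∈ [-1.2, -0.6) ⇒ IN Λ
candidate 2: (m,n)=(8,12) → π∥ = 8+12·τ ≈ 27.416408, π⊥ = 8+12·τ' ≈ 0.583592 ∉ [-1.2, -0.6) ⇒ out
candidate 3: (m,n)=(-7,-9) → π∥ = -7-9·τ ≈ -21.562306, π⊥ = -7-9·τ' ≈ -1.437694 ∉ [-1.2, -0.6) ⇒ out
candidate 4: (m,n)=(-7,-10) → π∥ = -7-10·τ ≈ -23.180340, π⊥ = -7-10·τ' ≈ -0.819660 ∈ [-1.2, -0.6) ⇒ IN Λ
candidate 5: (m,n)=(-2,-1) → π∥ = -2-1·τ ≈ -3.618034, π⊥ = -2-1·τ' ≈ -1.381966 ∉ [-1.2, -0.6) ⇒ out
candidate 6: (m,n)=(4,6) → π∥ = 4+6·τ ≈ 13.708204, π⊥ = 4+6·τ' ≈ 0.291796 ∉ [-1.2, -0.6) ⇒ out

1, 4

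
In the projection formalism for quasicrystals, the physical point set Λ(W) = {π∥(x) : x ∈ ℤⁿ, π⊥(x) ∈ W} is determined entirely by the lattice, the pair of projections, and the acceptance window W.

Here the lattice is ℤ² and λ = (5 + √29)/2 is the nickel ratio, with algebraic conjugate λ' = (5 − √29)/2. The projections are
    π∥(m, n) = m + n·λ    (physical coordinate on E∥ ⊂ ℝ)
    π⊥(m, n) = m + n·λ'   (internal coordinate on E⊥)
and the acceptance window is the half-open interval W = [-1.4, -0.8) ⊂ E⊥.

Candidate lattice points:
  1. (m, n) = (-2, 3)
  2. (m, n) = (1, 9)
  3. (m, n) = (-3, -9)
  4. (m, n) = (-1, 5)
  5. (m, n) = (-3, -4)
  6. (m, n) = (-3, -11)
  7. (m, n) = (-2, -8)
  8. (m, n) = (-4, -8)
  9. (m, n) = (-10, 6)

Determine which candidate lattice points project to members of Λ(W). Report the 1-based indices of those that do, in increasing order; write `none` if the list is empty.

Numerically λ ≈ 5.1926 and λ' = −1/λ ≈ -0.1926.
candidate 1: (m,n)=(-2,3) → π∥ = -2+3·λ ≈ 13.5777, π⊥ = -2+3·λ' ≈ -2.5777 ∉ [-1.4, -0.8) ⇒ out
candidate 2: (m,n)=(1,9) → π∥ = 1+9·λ ≈ 47.7332, π⊥ = 1+9·λ' ≈ -0.7332 ∉ [-1.4, -0.8) ⇒ out
candidate 3: (m,n)=(-3,-9) → π∥ = -3-9·λ ≈ -49.7332, π⊥ = -3-9·λ' ≈ -1.2668 ∈ [-1.4, -0.8) ⇒ IN Λ
candidate 4: (m,n)=(-1,5) → π∥ = -1+5·λ ≈ 24.9629, π⊥ = -1+5·λ' ≈ -1.9629 ∉ [-1.4, -0.8) ⇒ out
candidate 5: (m,n)=(-3,-4) → π∥ = -3-4·λ ≈ -23.7703, π⊥ = -3-4·λ' ≈ -2.2297 ∉ [-1.4, -0.8) ⇒ out
candidate 6: (m,n)=(-3,-11) → π∥ = -3-11·λ ≈ -60.1184, π⊥ = -3-11·λ' ≈ -0.8816 ∈ [-1.4, -0.8) ⇒ IN Λ
candidate 7: (m,n)=(-2,-8) → π∥ = -2-8·λ ≈ -43.5407, π⊥ = -2-8·λ' ≈ -0.4593 ∉ [-1.4, -0.8) ⇒ out
candidate 8: (m,n)=(-4,-8) → π∥ = -4-8·λ ≈ -45.5407, π⊥ = -4-8·λ' ≈ -2.4593 ∉ [-1.4, -0.8) ⇒ out
candidate 9: (m,n)=(-10,6) → π∥ = -10+6·λ ≈ 21.1555, π⊥ = -10+6·λ' ≈ -11.1555 ∉ [-1.4, -0.8) ⇒ out

3, 6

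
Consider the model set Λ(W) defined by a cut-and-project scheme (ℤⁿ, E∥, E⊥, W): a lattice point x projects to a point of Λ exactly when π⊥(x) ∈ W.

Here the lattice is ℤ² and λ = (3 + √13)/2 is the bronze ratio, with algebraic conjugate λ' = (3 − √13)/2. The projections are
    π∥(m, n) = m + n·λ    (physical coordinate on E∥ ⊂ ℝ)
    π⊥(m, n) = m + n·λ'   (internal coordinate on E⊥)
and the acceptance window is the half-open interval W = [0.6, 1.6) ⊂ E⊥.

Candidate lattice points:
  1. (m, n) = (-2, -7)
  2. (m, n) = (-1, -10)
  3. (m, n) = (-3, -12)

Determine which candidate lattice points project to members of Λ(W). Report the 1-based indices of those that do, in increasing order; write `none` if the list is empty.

Compute λ' = (3−√13)/2 = -0.302776, so π⊥(m,n) = m -0.302776·n.
#1 (-2,-7): internal coord -2 + (-7)·λ' = +0.119429; +0.119429 ∉ [0.6, 1.6) → out
#2 (-1,-10): internal coord -1 + (-10)·λ' = +2.027756; +2.027756 ∉ [0.6, 1.6) → out
#3 (-3,-12): internal coord -3 + (-12)·λ' = +0.633308; +0.633308 ∈ [0.6, 1.6) → IN Λ

3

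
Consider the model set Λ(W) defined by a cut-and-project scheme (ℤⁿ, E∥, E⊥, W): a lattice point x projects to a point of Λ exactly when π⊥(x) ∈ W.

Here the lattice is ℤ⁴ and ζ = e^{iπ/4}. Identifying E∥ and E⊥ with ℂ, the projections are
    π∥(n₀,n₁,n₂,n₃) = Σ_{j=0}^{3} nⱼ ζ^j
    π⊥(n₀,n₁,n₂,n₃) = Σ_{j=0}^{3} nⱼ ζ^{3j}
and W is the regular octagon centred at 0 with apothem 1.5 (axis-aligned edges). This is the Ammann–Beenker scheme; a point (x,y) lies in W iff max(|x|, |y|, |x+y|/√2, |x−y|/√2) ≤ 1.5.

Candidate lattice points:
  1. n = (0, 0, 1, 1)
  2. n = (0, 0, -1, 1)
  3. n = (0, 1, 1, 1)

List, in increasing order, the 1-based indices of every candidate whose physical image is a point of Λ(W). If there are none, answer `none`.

1, 3

Internal map: ζ^{3j} for j=0..3 gives (1,0), (−√2/2,√2/2), (0,−1), (√2/2,√2/2).
candidate 1: n = (0, 0, 1, 1) → π⊥ ≈ (+0.70711, -0.29289); max(|x|,|y|,|x±y|/√2) = 0.70711 ≤ 1.5 ⇒ ∈ W
candidate 2: n = (0, 0, -1, 1) → π⊥ ≈ (+0.70711, +1.70711); max(|x|,|y|,|x±y|/√2) = 1.70711 > 1.5 ⇒ ∉ W
candidate 3: n = (0, 1, 1, 1) → π⊥ ≈ (+0.00000, +0.41421); max(|x|,|y|,|x±y|/√2) = 0.41421 ≤ 1.5 ⇒ ∈ W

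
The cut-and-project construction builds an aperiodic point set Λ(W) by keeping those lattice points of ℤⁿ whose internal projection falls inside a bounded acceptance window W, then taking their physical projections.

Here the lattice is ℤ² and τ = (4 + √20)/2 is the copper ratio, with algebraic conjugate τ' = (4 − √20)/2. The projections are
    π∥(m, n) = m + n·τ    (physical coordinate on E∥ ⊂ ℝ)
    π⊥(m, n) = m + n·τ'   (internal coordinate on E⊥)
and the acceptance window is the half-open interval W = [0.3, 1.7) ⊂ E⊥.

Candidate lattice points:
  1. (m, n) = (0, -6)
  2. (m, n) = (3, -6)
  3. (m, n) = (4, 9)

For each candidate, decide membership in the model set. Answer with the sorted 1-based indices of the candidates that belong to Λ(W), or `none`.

τ' = (4−√20)/2 ≈ -0.23607.
[1] lift (0,-6): star map gives 1.41641; window check 0.3 ≤ 1.41641 < 1.7 is true → IN Λ
[2] lift (3,-6): star map gives 4.41641; window check 0.3 ≤ 4.41641 < 1.7 is false → out
[3] lift (4,9): star map gives 1.87539; window check 0.3 ≤ 1.87539 < 1.7 is false → out

1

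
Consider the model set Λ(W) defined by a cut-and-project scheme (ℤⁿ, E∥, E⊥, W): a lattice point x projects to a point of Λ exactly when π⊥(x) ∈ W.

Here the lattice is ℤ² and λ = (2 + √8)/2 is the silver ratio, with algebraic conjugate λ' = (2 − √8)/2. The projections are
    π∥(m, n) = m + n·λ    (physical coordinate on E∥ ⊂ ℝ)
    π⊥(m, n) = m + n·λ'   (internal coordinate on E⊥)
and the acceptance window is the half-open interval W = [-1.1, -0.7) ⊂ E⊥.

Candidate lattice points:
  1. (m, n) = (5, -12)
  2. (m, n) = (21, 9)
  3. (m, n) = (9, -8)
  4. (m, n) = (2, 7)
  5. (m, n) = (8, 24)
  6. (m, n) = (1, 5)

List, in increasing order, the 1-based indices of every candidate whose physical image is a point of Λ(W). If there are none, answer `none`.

Numerically λ ≈ 2.4142 and λ' = −1/λ ≈ -0.4142.
[1] lift (5,-12): star map gives 9.9706; window check -1.1 ≤ 9.9706 < -0.7 is false → out
[2] lift (21,9): star map gives 17.2721; window check -1.1 ≤ 17.2721 < -0.7 is false → out
[3] lift (9,-8): star map gives 12.3137; window check -1.1 ≤ 12.3137 < -0.7 is false → out
[4] lift (2,7): star map gives -0.8995; window check -1.1 ≤ -0.8995 < -0.7 is true → IN Λ
[5] lift (8,24): star map gives -1.9411; window check -1.1 ≤ -1.9411 < -0.7 is false → out
[6] lift (1,5): star map gives -1.0711; window check -1.1 ≤ -1.0711 < -0.7 is true → IN Λ

4, 6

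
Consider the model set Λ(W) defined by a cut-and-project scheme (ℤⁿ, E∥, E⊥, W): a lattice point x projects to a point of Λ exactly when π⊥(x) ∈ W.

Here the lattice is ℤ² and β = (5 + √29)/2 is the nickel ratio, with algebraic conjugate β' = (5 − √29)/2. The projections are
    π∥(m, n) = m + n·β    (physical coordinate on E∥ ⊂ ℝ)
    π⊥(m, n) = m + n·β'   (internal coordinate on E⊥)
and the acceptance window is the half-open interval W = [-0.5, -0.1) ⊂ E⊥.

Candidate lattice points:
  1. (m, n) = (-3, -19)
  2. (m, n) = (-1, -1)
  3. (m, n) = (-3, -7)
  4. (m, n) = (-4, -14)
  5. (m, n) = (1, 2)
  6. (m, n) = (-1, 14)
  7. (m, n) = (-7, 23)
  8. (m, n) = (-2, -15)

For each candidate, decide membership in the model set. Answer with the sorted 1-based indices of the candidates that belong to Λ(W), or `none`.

none

Compute β' = (5−√29)/2 = -0.192582, so π⊥(m,n) = m -0.192582·n.
#1 (-3,-19): internal coord -3 + (-19)·β' = +0.659066; +0.659066 ∉ [-0.5, -0.1) → out
#2 (-1,-1): internal coord -1 + (-1)·β' = -0.807418; -0.807418 ∉ [-0.5, -0.1) → out
#3 (-3,-7): internal coord -3 + (-7)·β' = -1.651923; -1.651923 ∉ [-0.5, -0.1) → out
#4 (-4,-14): internal coord -4 + (-14)·β' = -1.303846; -1.303846 ∉ [-0.5, -0.1) → out
#5 (1,2): internal coord 1 + (2)·β' = +0.614835; +0.614835 ∉ [-0.5, -0.1) → out
#6 (-1,14): internal coord -1 + (14)·β' = -3.696154; -3.696154 ∉ [-0.5, -0.1) → out
#7 (-7,23): internal coord -7 + (23)·β' = -11.429395; -11.429395 ∉ [-0.5, -0.1) → out
#8 (-2,-15): internal coord -2 + (-15)·β' = +0.888736; +0.888736 ∉ [-0.5, -0.1) → out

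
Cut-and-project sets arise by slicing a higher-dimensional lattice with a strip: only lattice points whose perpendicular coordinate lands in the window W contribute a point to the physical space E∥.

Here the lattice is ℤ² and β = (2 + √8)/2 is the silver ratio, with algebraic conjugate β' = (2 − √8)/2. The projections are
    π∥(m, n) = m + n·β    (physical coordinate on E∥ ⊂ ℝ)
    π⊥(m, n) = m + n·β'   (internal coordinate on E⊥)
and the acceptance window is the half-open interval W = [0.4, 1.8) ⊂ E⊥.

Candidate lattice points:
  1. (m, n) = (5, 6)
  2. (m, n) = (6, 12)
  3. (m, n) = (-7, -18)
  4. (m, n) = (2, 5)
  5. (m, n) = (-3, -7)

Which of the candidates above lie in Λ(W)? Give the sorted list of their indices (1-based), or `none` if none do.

Numerically β ≈ 2.4142 and β' = −1/β ≈ -0.4142.
#1 (5,6): internal coord 5 + (6)·β' = +2.5147; +2.5147 ∉ [0.4, 1.8) → out
#2 (6,12): internal coord 6 + (12)·β' = +1.0294; +1.0294 ∈ [0.4, 1.8) → IN Λ
#3 (-7,-18): internal coord -7 + (-18)·β' = +0.4558; +0.4558 ∈ [0.4, 1.8) → IN Λ
#4 (2,5): internal coord 2 + (5)·β' = -0.0711; -0.0711 ∉ [0.4, 1.8) → out
#5 (-3,-7): internal coord -3 + (-7)·β' = -0.1005; -0.1005 ∉ [0.4, 1.8) → out

2, 3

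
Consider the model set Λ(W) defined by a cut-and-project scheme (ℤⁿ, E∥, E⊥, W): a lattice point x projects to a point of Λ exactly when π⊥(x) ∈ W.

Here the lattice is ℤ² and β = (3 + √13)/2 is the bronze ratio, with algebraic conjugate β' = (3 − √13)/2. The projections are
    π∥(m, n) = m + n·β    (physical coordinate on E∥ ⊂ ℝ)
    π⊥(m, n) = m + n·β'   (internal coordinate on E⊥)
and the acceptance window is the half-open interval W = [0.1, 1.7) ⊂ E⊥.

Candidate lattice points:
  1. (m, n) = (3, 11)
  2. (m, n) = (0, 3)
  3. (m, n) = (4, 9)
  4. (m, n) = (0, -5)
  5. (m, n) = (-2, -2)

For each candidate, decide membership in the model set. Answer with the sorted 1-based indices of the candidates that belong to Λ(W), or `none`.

3, 4

Compute β' = (3−√13)/2 = -0.3028, so π⊥(m,n) = m -0.3028·n.
[1] lift (3,11): star map gives -0.3305; window check 0.1 ≤ -0.3305 < 1.7 is false → out
[2] lift (0,3): star map gives -0.9083; window check 0.1 ≤ -0.9083 < 1.7 is false → out
[3] lift (4,9): star map gives 1.2750; window check 0.1 ≤ 1.2750 < 1.7 is true → IN Λ
[4] lift (0,-5): star map gives 1.5139; window check 0.1 ≤ 1.5139 < 1.7 is true → IN Λ
[5] lift (-2,-2): star map gives -1.3944; window check 0.1 ≤ -1.3944 < 1.7 is false → out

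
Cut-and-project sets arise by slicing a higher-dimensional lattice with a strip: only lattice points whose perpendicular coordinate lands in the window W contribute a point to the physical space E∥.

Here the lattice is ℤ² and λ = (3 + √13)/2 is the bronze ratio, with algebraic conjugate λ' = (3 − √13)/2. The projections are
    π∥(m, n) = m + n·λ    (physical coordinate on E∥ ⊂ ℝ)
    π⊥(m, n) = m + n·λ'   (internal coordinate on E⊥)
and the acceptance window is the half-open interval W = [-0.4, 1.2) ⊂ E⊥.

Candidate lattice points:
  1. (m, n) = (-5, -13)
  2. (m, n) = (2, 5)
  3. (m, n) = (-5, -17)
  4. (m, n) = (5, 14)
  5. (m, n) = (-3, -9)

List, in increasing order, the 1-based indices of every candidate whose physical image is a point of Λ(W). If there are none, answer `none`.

Compute λ' = (3−√13)/2 = -0.3028, so π⊥(m,n) = m -0.3028·n.
[1] lift (-5,-13): star map gives -1.0639; window check -0.4 ≤ -1.0639 < 1.2 is false → out
[2] lift (2,5): star map gives 0.4861; window check -0.4 ≤ 0.4861 < 1.2 is true → IN Λ
[3] lift (-5,-17): star map gives 0.1472; window check -0.4 ≤ 0.1472 < 1.2 is true → IN Λ
[4] lift (5,14): star map gives 0.7611; window check -0.4 ≤ 0.7611 < 1.2 is true → IN Λ
[5] lift (-3,-9): star map gives -0.2750; window check -0.4 ≤ -0.2750 < 1.2 is true → IN Λ

2, 3, 4, 5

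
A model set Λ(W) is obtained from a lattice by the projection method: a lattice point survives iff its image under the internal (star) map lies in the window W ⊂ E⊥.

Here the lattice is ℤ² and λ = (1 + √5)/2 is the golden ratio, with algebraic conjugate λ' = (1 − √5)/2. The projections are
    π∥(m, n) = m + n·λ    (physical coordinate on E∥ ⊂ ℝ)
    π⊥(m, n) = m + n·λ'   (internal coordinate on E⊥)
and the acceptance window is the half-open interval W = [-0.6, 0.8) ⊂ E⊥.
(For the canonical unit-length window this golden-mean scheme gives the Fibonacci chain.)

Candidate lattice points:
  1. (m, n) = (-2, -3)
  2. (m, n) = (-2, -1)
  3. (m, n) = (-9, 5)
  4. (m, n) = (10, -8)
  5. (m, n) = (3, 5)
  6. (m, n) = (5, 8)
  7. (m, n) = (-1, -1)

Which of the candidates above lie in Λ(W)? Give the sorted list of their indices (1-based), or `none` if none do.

1, 5, 6, 7

λ' = (1−√5)/2 ≈ -0.6180.
candidate 1: (m,n)=(-2,-3) → π∥ = -2-3·λ ≈ -6.8541, π⊥ = -2-3·λ' ≈ -0.1459 ∈ [-0.6, 0.8) ⇒ IN Λ
candidate 2: (m,n)=(-2,-1) → π∥ = -2-1·λ ≈ -3.6180, π⊥ = -2-1·λ' ≈ -1.3820 ∉ [-0.6, 0.8) ⇒ out
candidate 3: (m,n)=(-9,5) → π∥ = -9+5·λ ≈ -0.9098, π⊥ = -9+5·λ' ≈ -12.0902 ∉ [-0.6, 0.8) ⇒ out
candidate 4: (m,n)=(10,-8) → π∥ = 10-8·λ ≈ -2.9443, π⊥ = 10-8·λ' ≈ 14.9443 ∉ [-0.6, 0.8) ⇒ out
candidate 5: (m,n)=(3,5) → π∥ = 3+5·λ ≈ 11.0902, π⊥ = 3+5·λ' ≈ -0.0902 ∈ [-0.6, 0.8) ⇒ IN Λ
candidate 6: (m,n)=(5,8) → π∥ = 5+8·λ ≈ 17.9443, π⊥ = 5+8·λ' ≈ 0.0557 ∈ [-0.6, 0.8) ⇒ IN Λ
candidate 7: (m,n)=(-1,-1) → π∥ = -1-1·λ ≈ -2.6180, π⊥ = -1-1·λ' ≈ -0.3820 ∈ [-0.6, 0.8) ⇒ IN Λ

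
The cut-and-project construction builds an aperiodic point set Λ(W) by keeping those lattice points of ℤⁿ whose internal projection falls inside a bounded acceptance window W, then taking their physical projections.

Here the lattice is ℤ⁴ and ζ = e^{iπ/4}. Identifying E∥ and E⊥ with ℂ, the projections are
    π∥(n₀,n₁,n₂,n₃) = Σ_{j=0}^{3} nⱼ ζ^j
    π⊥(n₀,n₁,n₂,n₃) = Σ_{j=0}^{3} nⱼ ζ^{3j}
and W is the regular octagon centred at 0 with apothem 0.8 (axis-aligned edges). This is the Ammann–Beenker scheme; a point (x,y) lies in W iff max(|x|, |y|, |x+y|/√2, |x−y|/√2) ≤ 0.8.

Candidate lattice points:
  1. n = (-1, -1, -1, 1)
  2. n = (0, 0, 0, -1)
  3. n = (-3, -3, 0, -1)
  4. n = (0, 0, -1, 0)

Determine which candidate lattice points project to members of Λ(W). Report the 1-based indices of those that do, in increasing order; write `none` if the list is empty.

π⊥(n) = n₀ + n₁ζ³ + n₂ζ⁶ + n₃ζ⁹ where ζ = e^{iπ/4}.
#1 (-1, -1, -1, 1): internal (0.41421, 1.00000); octagon support 1.00000 vs apothem 0.8 → ∉ W
#2 (0, 0, 0, -1): internal (-0.70711, -0.70711); octagon support 1.00000 vs apothem 0.8 → ∉ W
#3 (-3, -3, 0, -1): internal (-1.58579, -2.82843); octagon support 3.12132 vs apothem 0.8 → ∉ W
#4 (0, 0, -1, 0): internal (0.00000, 1.00000); octagon support 1.00000 vs apothem 0.8 → ∉ W

none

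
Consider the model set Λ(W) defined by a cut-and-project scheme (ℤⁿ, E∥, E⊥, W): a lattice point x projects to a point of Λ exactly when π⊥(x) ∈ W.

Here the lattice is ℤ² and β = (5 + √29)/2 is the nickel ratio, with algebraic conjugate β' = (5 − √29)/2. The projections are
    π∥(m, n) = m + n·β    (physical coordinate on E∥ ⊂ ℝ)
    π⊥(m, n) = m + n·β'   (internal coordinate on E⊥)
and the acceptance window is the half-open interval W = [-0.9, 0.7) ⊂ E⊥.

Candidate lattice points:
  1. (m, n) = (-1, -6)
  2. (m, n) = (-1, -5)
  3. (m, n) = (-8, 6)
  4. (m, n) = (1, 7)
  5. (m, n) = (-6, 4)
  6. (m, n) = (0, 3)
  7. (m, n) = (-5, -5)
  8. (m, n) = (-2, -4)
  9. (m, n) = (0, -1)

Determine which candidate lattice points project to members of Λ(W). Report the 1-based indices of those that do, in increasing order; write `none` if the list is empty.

1, 2, 4, 6, 9

β' = (5−√29)/2 ≈ -0.19258.
#1 (-1,-6): internal coord -1 + (-6)·β' = +0.15549; +0.15549 ∈ [-0.9, 0.7) → IN Λ
#2 (-1,-5): internal coord -1 + (-5)·β' = -0.03709; -0.03709 ∈ [-0.9, 0.7) → IN Λ
#3 (-8,6): internal coord -8 + (6)·β' = -9.15549; -9.15549 ∉ [-0.9, 0.7) → out
#4 (1,7): internal coord 1 + (7)·β' = -0.34808; -0.34808 ∈ [-0.9, 0.7) → IN Λ
#5 (-6,4): internal coord -6 + (4)·β' = -6.77033; -6.77033 ∉ [-0.9, 0.7) → out
#6 (0,3): internal coord 0 + (3)·β' = -0.57775; -0.57775 ∈ [-0.9, 0.7) → IN Λ
#7 (-5,-5): internal coord -5 + (-5)·β' = -4.03709; -4.03709 ∉ [-0.9, 0.7) → out
#8 (-2,-4): internal coord -2 + (-4)·β' = -1.22967; -1.22967 ∉ [-0.9, 0.7) → out
#9 (0,-1): internal coord 0 + (-1)·β' = +0.19258; +0.19258 ∈ [-0.9, 0.7) → IN Λ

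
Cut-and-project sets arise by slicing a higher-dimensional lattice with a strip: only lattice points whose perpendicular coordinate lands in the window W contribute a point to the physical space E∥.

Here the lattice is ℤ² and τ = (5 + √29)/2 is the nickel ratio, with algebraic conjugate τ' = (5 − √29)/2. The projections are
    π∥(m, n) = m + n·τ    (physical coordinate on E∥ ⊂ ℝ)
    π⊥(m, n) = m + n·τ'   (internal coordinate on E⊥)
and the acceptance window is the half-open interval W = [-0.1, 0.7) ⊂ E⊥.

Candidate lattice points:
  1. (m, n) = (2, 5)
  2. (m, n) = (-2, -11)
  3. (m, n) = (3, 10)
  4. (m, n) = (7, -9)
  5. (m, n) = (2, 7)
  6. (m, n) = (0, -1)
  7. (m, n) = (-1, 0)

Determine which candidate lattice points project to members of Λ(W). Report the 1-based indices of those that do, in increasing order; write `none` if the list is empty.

2, 5, 6

Numerically τ ≈ 5.192582 and τ' = −1/τ ≈ -0.192582.
candidate 1: (m,n)=(2,5) → π∥ = 2+5·τ ≈ 27.962912, π⊥ = 2+5·τ' ≈ 1.037088 ∉ [-0.1, 0.7) ⇒ out
candidate 2: (m,n)=(-2,-11) → π∥ = -2-11·τ ≈ -59.118406, π⊥ = -2-11·τ' ≈ 0.118406 ∈ [-0.1, 0.7) ⇒ IN Λ
candidate 3: (m,n)=(3,10) → π∥ = 3+10·τ ≈ 54.925824, π⊥ = 3+10·τ' ≈ 1.074176 ∉ [-0.1, 0.7) ⇒ out
candidate 4: (m,n)=(7,-9) → π∥ = 7-9·τ ≈ -39.733242, π⊥ = 7-9·τ' ≈ 8.733242 ∉ [-0.1, 0.7) ⇒ out
candidate 5: (m,n)=(2,7) → π∥ = 2+7·τ ≈ 38.348077, π⊥ = 2+7·τ' ≈ 0.651923 ∈ [-0.1, 0.7) ⇒ IN Λ
candidate 6: (m,n)=(0,-1) → π∥ = 0-1·τ ≈ -5.192582, π⊥ = 0-1·τ' ≈ 0.192582 ∈ [-0.1, 0.7) ⇒ IN Λ
candidate 7: (m,n)=(-1,0) → π∥ = -1+0·τ ≈ -1.000000, π⊥ = -1+0·τ' ≈ -1.000000 ∉ [-0.1, 0.7) ⇒ out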